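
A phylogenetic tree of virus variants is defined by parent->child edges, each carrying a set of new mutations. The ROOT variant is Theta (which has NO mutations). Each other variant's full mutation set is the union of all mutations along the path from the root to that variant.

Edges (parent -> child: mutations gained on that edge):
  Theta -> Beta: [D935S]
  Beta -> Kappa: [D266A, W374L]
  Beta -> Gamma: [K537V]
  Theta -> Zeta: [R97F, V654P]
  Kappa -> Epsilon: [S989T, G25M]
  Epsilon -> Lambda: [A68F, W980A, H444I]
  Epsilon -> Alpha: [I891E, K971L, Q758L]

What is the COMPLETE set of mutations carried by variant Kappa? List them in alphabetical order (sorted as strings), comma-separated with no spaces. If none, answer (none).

At Theta: gained [] -> total []
At Beta: gained ['D935S'] -> total ['D935S']
At Kappa: gained ['D266A', 'W374L'] -> total ['D266A', 'D935S', 'W374L']

Answer: D266A,D935S,W374L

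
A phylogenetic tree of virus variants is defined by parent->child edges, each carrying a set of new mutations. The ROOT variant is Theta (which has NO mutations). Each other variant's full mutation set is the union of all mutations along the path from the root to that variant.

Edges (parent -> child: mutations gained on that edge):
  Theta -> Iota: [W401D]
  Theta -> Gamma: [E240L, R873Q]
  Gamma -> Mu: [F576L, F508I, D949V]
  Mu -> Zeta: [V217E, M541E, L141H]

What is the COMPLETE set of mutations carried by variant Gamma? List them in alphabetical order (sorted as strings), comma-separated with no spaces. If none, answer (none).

At Theta: gained [] -> total []
At Gamma: gained ['E240L', 'R873Q'] -> total ['E240L', 'R873Q']

Answer: E240L,R873Q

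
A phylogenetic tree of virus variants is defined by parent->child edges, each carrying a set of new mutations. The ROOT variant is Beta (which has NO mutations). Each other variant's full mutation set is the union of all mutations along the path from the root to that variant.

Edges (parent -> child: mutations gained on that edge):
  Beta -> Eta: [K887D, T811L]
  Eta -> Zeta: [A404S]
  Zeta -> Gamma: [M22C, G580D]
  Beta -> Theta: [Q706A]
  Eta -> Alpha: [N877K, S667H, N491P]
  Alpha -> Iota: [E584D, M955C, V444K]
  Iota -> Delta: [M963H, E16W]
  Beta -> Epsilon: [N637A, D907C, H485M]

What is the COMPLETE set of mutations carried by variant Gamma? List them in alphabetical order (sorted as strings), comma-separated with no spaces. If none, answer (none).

Answer: A404S,G580D,K887D,M22C,T811L

Derivation:
At Beta: gained [] -> total []
At Eta: gained ['K887D', 'T811L'] -> total ['K887D', 'T811L']
At Zeta: gained ['A404S'] -> total ['A404S', 'K887D', 'T811L']
At Gamma: gained ['M22C', 'G580D'] -> total ['A404S', 'G580D', 'K887D', 'M22C', 'T811L']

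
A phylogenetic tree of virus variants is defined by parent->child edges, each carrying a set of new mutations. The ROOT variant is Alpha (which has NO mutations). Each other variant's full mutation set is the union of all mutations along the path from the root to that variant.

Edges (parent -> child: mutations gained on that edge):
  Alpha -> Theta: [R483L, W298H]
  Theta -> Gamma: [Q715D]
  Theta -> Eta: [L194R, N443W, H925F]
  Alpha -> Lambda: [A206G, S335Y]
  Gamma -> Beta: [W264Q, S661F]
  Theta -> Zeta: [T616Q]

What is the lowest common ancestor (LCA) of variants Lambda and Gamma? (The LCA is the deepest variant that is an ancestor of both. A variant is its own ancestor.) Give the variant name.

Answer: Alpha

Derivation:
Path from root to Lambda: Alpha -> Lambda
  ancestors of Lambda: {Alpha, Lambda}
Path from root to Gamma: Alpha -> Theta -> Gamma
  ancestors of Gamma: {Alpha, Theta, Gamma}
Common ancestors: {Alpha}
Walk up from Gamma: Gamma (not in ancestors of Lambda), Theta (not in ancestors of Lambda), Alpha (in ancestors of Lambda)
Deepest common ancestor (LCA) = Alpha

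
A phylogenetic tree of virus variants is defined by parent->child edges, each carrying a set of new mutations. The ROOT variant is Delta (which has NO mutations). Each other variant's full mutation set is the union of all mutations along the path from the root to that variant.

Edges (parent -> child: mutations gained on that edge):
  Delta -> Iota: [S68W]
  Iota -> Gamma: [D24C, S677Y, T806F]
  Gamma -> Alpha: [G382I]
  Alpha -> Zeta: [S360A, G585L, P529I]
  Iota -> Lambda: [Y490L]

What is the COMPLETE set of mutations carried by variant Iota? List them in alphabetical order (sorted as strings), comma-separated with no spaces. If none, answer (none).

Answer: S68W

Derivation:
At Delta: gained [] -> total []
At Iota: gained ['S68W'] -> total ['S68W']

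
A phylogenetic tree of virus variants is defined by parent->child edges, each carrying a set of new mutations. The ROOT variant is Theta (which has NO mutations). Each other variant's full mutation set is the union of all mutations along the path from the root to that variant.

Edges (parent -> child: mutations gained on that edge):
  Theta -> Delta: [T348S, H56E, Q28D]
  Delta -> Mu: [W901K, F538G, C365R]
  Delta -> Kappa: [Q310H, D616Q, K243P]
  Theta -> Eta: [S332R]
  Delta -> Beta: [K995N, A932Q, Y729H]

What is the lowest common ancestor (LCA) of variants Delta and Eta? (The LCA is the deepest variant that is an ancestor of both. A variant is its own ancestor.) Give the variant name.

Answer: Theta

Derivation:
Path from root to Delta: Theta -> Delta
  ancestors of Delta: {Theta, Delta}
Path from root to Eta: Theta -> Eta
  ancestors of Eta: {Theta, Eta}
Common ancestors: {Theta}
Walk up from Eta: Eta (not in ancestors of Delta), Theta (in ancestors of Delta)
Deepest common ancestor (LCA) = Theta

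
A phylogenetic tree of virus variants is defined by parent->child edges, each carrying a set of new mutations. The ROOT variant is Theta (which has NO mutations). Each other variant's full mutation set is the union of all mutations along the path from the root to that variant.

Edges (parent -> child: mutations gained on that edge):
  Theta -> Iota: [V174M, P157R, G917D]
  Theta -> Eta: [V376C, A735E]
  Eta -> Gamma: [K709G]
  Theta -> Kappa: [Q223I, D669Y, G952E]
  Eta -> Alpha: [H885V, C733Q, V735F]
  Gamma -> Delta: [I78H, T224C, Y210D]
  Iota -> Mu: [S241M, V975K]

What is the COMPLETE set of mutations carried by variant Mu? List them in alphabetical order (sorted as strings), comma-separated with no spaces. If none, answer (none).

At Theta: gained [] -> total []
At Iota: gained ['V174M', 'P157R', 'G917D'] -> total ['G917D', 'P157R', 'V174M']
At Mu: gained ['S241M', 'V975K'] -> total ['G917D', 'P157R', 'S241M', 'V174M', 'V975K']

Answer: G917D,P157R,S241M,V174M,V975K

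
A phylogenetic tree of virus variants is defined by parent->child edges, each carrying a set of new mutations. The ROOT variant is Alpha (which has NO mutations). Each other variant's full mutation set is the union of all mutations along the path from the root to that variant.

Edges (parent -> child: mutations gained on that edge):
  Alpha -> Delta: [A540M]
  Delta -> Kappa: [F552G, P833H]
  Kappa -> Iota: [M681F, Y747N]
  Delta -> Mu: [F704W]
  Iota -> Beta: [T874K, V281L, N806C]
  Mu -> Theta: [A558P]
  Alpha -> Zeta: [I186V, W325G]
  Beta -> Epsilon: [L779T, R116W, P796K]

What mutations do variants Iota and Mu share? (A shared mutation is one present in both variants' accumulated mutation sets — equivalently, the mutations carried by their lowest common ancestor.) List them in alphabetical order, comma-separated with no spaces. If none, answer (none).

Answer: A540M

Derivation:
Accumulating mutations along path to Iota:
  At Alpha: gained [] -> total []
  At Delta: gained ['A540M'] -> total ['A540M']
  At Kappa: gained ['F552G', 'P833H'] -> total ['A540M', 'F552G', 'P833H']
  At Iota: gained ['M681F', 'Y747N'] -> total ['A540M', 'F552G', 'M681F', 'P833H', 'Y747N']
Mutations(Iota) = ['A540M', 'F552G', 'M681F', 'P833H', 'Y747N']
Accumulating mutations along path to Mu:
  At Alpha: gained [] -> total []
  At Delta: gained ['A540M'] -> total ['A540M']
  At Mu: gained ['F704W'] -> total ['A540M', 'F704W']
Mutations(Mu) = ['A540M', 'F704W']
Intersection: ['A540M', 'F552G', 'M681F', 'P833H', 'Y747N'] ∩ ['A540M', 'F704W'] = ['A540M']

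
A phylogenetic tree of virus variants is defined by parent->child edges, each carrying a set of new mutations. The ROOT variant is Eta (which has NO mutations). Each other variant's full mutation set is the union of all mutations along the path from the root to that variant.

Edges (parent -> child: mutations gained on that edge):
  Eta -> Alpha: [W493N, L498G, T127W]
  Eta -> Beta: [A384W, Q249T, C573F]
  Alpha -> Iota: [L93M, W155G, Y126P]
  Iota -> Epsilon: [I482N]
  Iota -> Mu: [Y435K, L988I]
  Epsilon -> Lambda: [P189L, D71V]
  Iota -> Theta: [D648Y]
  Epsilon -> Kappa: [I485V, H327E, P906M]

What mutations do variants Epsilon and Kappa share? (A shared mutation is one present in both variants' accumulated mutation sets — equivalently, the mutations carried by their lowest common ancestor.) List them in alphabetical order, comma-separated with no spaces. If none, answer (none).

Answer: I482N,L498G,L93M,T127W,W155G,W493N,Y126P

Derivation:
Accumulating mutations along path to Epsilon:
  At Eta: gained [] -> total []
  At Alpha: gained ['W493N', 'L498G', 'T127W'] -> total ['L498G', 'T127W', 'W493N']
  At Iota: gained ['L93M', 'W155G', 'Y126P'] -> total ['L498G', 'L93M', 'T127W', 'W155G', 'W493N', 'Y126P']
  At Epsilon: gained ['I482N'] -> total ['I482N', 'L498G', 'L93M', 'T127W', 'W155G', 'W493N', 'Y126P']
Mutations(Epsilon) = ['I482N', 'L498G', 'L93M', 'T127W', 'W155G', 'W493N', 'Y126P']
Accumulating mutations along path to Kappa:
  At Eta: gained [] -> total []
  At Alpha: gained ['W493N', 'L498G', 'T127W'] -> total ['L498G', 'T127W', 'W493N']
  At Iota: gained ['L93M', 'W155G', 'Y126P'] -> total ['L498G', 'L93M', 'T127W', 'W155G', 'W493N', 'Y126P']
  At Epsilon: gained ['I482N'] -> total ['I482N', 'L498G', 'L93M', 'T127W', 'W155G', 'W493N', 'Y126P']
  At Kappa: gained ['I485V', 'H327E', 'P906M'] -> total ['H327E', 'I482N', 'I485V', 'L498G', 'L93M', 'P906M', 'T127W', 'W155G', 'W493N', 'Y126P']
Mutations(Kappa) = ['H327E', 'I482N', 'I485V', 'L498G', 'L93M', 'P906M', 'T127W', 'W155G', 'W493N', 'Y126P']
Intersection: ['I482N', 'L498G', 'L93M', 'T127W', 'W155G', 'W493N', 'Y126P'] ∩ ['H327E', 'I482N', 'I485V', 'L498G', 'L93M', 'P906M', 'T127W', 'W155G', 'W493N', 'Y126P'] = ['I482N', 'L498G', 'L93M', 'T127W', 'W155G', 'W493N', 'Y126P']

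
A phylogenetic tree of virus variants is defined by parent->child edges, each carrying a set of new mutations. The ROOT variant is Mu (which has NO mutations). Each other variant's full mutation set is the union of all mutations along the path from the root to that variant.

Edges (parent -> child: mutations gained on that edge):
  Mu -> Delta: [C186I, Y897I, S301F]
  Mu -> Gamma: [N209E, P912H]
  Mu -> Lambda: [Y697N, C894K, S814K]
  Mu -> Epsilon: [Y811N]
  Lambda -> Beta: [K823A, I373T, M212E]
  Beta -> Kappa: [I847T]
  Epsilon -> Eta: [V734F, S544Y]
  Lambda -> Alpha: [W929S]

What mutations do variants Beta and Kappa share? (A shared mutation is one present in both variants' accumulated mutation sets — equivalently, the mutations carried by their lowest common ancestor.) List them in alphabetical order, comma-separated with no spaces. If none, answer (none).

Answer: C894K,I373T,K823A,M212E,S814K,Y697N

Derivation:
Accumulating mutations along path to Beta:
  At Mu: gained [] -> total []
  At Lambda: gained ['Y697N', 'C894K', 'S814K'] -> total ['C894K', 'S814K', 'Y697N']
  At Beta: gained ['K823A', 'I373T', 'M212E'] -> total ['C894K', 'I373T', 'K823A', 'M212E', 'S814K', 'Y697N']
Mutations(Beta) = ['C894K', 'I373T', 'K823A', 'M212E', 'S814K', 'Y697N']
Accumulating mutations along path to Kappa:
  At Mu: gained [] -> total []
  At Lambda: gained ['Y697N', 'C894K', 'S814K'] -> total ['C894K', 'S814K', 'Y697N']
  At Beta: gained ['K823A', 'I373T', 'M212E'] -> total ['C894K', 'I373T', 'K823A', 'M212E', 'S814K', 'Y697N']
  At Kappa: gained ['I847T'] -> total ['C894K', 'I373T', 'I847T', 'K823A', 'M212E', 'S814K', 'Y697N']
Mutations(Kappa) = ['C894K', 'I373T', 'I847T', 'K823A', 'M212E', 'S814K', 'Y697N']
Intersection: ['C894K', 'I373T', 'K823A', 'M212E', 'S814K', 'Y697N'] ∩ ['C894K', 'I373T', 'I847T', 'K823A', 'M212E', 'S814K', 'Y697N'] = ['C894K', 'I373T', 'K823A', 'M212E', 'S814K', 'Y697N']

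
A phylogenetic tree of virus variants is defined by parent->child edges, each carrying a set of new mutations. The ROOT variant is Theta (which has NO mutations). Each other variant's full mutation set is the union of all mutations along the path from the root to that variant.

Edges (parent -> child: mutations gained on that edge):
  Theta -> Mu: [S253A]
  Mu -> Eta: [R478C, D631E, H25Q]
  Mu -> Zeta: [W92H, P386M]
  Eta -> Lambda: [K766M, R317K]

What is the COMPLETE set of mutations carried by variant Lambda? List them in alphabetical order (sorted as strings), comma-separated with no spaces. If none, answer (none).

At Theta: gained [] -> total []
At Mu: gained ['S253A'] -> total ['S253A']
At Eta: gained ['R478C', 'D631E', 'H25Q'] -> total ['D631E', 'H25Q', 'R478C', 'S253A']
At Lambda: gained ['K766M', 'R317K'] -> total ['D631E', 'H25Q', 'K766M', 'R317K', 'R478C', 'S253A']

Answer: D631E,H25Q,K766M,R317K,R478C,S253A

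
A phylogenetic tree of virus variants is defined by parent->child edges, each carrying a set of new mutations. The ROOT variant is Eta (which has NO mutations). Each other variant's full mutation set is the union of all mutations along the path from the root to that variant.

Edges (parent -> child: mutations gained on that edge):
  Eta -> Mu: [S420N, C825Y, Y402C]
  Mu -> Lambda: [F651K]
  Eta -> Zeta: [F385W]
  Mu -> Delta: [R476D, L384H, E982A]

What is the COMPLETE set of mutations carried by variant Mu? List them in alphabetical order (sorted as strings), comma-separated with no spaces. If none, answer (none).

Answer: C825Y,S420N,Y402C

Derivation:
At Eta: gained [] -> total []
At Mu: gained ['S420N', 'C825Y', 'Y402C'] -> total ['C825Y', 'S420N', 'Y402C']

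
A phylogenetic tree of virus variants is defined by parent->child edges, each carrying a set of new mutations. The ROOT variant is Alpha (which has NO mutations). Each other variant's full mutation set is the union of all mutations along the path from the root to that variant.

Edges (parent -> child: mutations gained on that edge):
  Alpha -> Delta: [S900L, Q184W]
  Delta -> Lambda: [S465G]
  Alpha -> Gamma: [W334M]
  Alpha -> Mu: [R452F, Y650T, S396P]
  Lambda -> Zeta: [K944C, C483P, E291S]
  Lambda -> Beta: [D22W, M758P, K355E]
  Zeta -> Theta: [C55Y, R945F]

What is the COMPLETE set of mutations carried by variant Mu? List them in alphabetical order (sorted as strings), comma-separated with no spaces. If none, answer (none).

Answer: R452F,S396P,Y650T

Derivation:
At Alpha: gained [] -> total []
At Mu: gained ['R452F', 'Y650T', 'S396P'] -> total ['R452F', 'S396P', 'Y650T']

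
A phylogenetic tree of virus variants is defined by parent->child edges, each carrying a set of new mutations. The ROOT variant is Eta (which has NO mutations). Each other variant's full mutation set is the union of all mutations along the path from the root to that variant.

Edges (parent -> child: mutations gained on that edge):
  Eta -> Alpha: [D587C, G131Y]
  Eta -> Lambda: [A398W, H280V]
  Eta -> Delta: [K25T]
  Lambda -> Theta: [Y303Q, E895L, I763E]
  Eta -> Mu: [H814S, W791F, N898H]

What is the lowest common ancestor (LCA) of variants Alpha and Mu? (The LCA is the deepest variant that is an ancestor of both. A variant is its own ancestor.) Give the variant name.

Answer: Eta

Derivation:
Path from root to Alpha: Eta -> Alpha
  ancestors of Alpha: {Eta, Alpha}
Path from root to Mu: Eta -> Mu
  ancestors of Mu: {Eta, Mu}
Common ancestors: {Eta}
Walk up from Mu: Mu (not in ancestors of Alpha), Eta (in ancestors of Alpha)
Deepest common ancestor (LCA) = Eta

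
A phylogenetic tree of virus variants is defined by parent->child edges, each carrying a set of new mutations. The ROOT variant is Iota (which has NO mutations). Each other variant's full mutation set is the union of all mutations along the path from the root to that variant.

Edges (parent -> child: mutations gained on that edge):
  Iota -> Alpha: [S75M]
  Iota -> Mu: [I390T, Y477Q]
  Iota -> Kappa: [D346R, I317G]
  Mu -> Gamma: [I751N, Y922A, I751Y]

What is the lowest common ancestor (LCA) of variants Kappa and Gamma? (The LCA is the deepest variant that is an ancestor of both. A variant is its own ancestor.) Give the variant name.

Answer: Iota

Derivation:
Path from root to Kappa: Iota -> Kappa
  ancestors of Kappa: {Iota, Kappa}
Path from root to Gamma: Iota -> Mu -> Gamma
  ancestors of Gamma: {Iota, Mu, Gamma}
Common ancestors: {Iota}
Walk up from Gamma: Gamma (not in ancestors of Kappa), Mu (not in ancestors of Kappa), Iota (in ancestors of Kappa)
Deepest common ancestor (LCA) = Iota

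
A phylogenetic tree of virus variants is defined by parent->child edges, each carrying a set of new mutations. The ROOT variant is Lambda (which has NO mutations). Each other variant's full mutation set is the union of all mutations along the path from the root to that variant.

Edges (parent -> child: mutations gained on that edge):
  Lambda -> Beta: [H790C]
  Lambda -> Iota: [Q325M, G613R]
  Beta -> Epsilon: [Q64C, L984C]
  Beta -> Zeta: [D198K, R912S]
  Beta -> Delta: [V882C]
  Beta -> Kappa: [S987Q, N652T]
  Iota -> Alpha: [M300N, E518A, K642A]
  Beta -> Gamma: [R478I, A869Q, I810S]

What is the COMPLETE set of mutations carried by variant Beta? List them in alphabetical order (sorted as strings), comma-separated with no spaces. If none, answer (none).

Answer: H790C

Derivation:
At Lambda: gained [] -> total []
At Beta: gained ['H790C'] -> total ['H790C']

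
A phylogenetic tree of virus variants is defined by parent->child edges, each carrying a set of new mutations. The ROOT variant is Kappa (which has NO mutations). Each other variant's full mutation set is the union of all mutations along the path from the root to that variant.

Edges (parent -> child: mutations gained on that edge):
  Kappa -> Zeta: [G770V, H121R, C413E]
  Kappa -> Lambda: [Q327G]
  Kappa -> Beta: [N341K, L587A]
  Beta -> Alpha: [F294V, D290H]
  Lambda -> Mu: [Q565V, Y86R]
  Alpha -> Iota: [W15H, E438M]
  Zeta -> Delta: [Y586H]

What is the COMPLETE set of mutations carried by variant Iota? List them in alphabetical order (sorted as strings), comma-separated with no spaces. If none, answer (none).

Answer: D290H,E438M,F294V,L587A,N341K,W15H

Derivation:
At Kappa: gained [] -> total []
At Beta: gained ['N341K', 'L587A'] -> total ['L587A', 'N341K']
At Alpha: gained ['F294V', 'D290H'] -> total ['D290H', 'F294V', 'L587A', 'N341K']
At Iota: gained ['W15H', 'E438M'] -> total ['D290H', 'E438M', 'F294V', 'L587A', 'N341K', 'W15H']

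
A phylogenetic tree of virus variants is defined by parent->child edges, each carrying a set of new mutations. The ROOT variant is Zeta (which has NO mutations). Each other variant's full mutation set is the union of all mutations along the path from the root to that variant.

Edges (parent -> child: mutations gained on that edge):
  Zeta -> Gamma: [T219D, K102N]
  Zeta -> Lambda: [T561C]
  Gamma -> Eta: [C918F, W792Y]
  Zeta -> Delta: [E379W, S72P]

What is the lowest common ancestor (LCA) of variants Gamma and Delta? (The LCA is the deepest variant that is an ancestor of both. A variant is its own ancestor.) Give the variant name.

Path from root to Gamma: Zeta -> Gamma
  ancestors of Gamma: {Zeta, Gamma}
Path from root to Delta: Zeta -> Delta
  ancestors of Delta: {Zeta, Delta}
Common ancestors: {Zeta}
Walk up from Delta: Delta (not in ancestors of Gamma), Zeta (in ancestors of Gamma)
Deepest common ancestor (LCA) = Zeta

Answer: Zeta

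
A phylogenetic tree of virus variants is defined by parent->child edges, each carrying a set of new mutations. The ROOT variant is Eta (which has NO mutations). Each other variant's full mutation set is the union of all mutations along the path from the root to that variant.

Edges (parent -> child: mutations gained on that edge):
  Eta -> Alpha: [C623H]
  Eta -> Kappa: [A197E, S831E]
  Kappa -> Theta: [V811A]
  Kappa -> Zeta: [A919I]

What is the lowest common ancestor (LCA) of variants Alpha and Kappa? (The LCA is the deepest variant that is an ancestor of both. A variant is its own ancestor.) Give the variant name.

Path from root to Alpha: Eta -> Alpha
  ancestors of Alpha: {Eta, Alpha}
Path from root to Kappa: Eta -> Kappa
  ancestors of Kappa: {Eta, Kappa}
Common ancestors: {Eta}
Walk up from Kappa: Kappa (not in ancestors of Alpha), Eta (in ancestors of Alpha)
Deepest common ancestor (LCA) = Eta

Answer: Eta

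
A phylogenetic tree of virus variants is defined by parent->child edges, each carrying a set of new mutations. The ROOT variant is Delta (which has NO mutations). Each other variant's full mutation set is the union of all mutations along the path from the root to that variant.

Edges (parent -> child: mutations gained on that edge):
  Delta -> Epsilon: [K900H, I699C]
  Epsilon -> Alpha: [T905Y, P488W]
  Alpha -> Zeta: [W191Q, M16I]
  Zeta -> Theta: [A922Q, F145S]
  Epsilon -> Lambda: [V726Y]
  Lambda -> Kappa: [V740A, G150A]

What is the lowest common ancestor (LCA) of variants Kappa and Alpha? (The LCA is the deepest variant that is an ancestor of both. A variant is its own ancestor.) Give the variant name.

Answer: Epsilon

Derivation:
Path from root to Kappa: Delta -> Epsilon -> Lambda -> Kappa
  ancestors of Kappa: {Delta, Epsilon, Lambda, Kappa}
Path from root to Alpha: Delta -> Epsilon -> Alpha
  ancestors of Alpha: {Delta, Epsilon, Alpha}
Common ancestors: {Delta, Epsilon}
Walk up from Alpha: Alpha (not in ancestors of Kappa), Epsilon (in ancestors of Kappa), Delta (in ancestors of Kappa)
Deepest common ancestor (LCA) = Epsilon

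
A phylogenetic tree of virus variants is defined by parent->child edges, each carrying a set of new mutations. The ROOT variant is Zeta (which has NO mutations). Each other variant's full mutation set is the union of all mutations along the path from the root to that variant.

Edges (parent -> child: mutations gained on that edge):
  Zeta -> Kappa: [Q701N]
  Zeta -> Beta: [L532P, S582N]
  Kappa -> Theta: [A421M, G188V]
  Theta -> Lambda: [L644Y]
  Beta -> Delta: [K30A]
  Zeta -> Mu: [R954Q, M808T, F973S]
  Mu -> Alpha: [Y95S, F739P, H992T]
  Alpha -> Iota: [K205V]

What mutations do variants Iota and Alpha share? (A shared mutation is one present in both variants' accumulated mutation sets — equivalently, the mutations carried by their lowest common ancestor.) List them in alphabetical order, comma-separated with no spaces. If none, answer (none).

Accumulating mutations along path to Iota:
  At Zeta: gained [] -> total []
  At Mu: gained ['R954Q', 'M808T', 'F973S'] -> total ['F973S', 'M808T', 'R954Q']
  At Alpha: gained ['Y95S', 'F739P', 'H992T'] -> total ['F739P', 'F973S', 'H992T', 'M808T', 'R954Q', 'Y95S']
  At Iota: gained ['K205V'] -> total ['F739P', 'F973S', 'H992T', 'K205V', 'M808T', 'R954Q', 'Y95S']
Mutations(Iota) = ['F739P', 'F973S', 'H992T', 'K205V', 'M808T', 'R954Q', 'Y95S']
Accumulating mutations along path to Alpha:
  At Zeta: gained [] -> total []
  At Mu: gained ['R954Q', 'M808T', 'F973S'] -> total ['F973S', 'M808T', 'R954Q']
  At Alpha: gained ['Y95S', 'F739P', 'H992T'] -> total ['F739P', 'F973S', 'H992T', 'M808T', 'R954Q', 'Y95S']
Mutations(Alpha) = ['F739P', 'F973S', 'H992T', 'M808T', 'R954Q', 'Y95S']
Intersection: ['F739P', 'F973S', 'H992T', 'K205V', 'M808T', 'R954Q', 'Y95S'] ∩ ['F739P', 'F973S', 'H992T', 'M808T', 'R954Q', 'Y95S'] = ['F739P', 'F973S', 'H992T', 'M808T', 'R954Q', 'Y95S']

Answer: F739P,F973S,H992T,M808T,R954Q,Y95S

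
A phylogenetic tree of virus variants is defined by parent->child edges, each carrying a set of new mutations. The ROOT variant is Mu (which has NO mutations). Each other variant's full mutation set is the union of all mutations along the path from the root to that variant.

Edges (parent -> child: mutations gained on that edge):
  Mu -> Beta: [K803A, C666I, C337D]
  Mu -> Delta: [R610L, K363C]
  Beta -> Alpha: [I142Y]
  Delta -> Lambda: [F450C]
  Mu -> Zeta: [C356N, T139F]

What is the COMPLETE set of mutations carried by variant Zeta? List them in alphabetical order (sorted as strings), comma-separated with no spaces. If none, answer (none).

At Mu: gained [] -> total []
At Zeta: gained ['C356N', 'T139F'] -> total ['C356N', 'T139F']

Answer: C356N,T139F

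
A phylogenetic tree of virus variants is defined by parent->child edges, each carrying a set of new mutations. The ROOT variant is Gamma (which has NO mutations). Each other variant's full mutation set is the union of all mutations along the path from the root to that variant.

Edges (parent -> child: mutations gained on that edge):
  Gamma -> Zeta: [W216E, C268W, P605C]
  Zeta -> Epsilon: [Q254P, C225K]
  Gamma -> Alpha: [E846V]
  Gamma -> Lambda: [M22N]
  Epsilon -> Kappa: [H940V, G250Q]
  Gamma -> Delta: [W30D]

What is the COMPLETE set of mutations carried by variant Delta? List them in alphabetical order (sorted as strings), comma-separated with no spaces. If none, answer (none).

At Gamma: gained [] -> total []
At Delta: gained ['W30D'] -> total ['W30D']

Answer: W30D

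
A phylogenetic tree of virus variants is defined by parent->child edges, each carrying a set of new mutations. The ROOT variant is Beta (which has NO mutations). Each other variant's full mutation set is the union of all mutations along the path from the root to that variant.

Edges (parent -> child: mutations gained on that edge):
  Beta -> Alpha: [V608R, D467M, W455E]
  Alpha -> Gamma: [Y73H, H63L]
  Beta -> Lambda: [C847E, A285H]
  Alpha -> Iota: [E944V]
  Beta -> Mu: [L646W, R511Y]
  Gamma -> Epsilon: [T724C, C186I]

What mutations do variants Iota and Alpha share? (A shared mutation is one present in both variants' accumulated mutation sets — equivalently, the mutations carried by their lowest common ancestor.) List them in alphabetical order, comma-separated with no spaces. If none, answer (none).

Accumulating mutations along path to Iota:
  At Beta: gained [] -> total []
  At Alpha: gained ['V608R', 'D467M', 'W455E'] -> total ['D467M', 'V608R', 'W455E']
  At Iota: gained ['E944V'] -> total ['D467M', 'E944V', 'V608R', 'W455E']
Mutations(Iota) = ['D467M', 'E944V', 'V608R', 'W455E']
Accumulating mutations along path to Alpha:
  At Beta: gained [] -> total []
  At Alpha: gained ['V608R', 'D467M', 'W455E'] -> total ['D467M', 'V608R', 'W455E']
Mutations(Alpha) = ['D467M', 'V608R', 'W455E']
Intersection: ['D467M', 'E944V', 'V608R', 'W455E'] ∩ ['D467M', 'V608R', 'W455E'] = ['D467M', 'V608R', 'W455E']

Answer: D467M,V608R,W455E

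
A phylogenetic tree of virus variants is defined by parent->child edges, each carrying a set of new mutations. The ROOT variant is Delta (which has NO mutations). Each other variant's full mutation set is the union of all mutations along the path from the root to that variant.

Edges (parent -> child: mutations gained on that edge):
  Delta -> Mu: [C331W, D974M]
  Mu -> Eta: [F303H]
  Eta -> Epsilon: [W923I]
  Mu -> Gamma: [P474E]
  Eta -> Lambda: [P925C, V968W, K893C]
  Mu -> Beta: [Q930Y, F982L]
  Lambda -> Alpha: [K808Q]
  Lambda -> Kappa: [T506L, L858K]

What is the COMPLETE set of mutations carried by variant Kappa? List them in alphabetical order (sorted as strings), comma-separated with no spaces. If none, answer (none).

At Delta: gained [] -> total []
At Mu: gained ['C331W', 'D974M'] -> total ['C331W', 'D974M']
At Eta: gained ['F303H'] -> total ['C331W', 'D974M', 'F303H']
At Lambda: gained ['P925C', 'V968W', 'K893C'] -> total ['C331W', 'D974M', 'F303H', 'K893C', 'P925C', 'V968W']
At Kappa: gained ['T506L', 'L858K'] -> total ['C331W', 'D974M', 'F303H', 'K893C', 'L858K', 'P925C', 'T506L', 'V968W']

Answer: C331W,D974M,F303H,K893C,L858K,P925C,T506L,V968W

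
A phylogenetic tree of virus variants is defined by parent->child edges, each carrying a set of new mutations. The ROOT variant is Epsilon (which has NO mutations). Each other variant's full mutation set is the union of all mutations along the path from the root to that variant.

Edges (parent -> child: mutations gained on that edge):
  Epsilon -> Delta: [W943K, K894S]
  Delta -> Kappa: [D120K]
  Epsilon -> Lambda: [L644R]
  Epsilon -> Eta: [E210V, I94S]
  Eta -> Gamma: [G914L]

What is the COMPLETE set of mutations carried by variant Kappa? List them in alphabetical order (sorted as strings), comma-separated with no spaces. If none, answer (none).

Answer: D120K,K894S,W943K

Derivation:
At Epsilon: gained [] -> total []
At Delta: gained ['W943K', 'K894S'] -> total ['K894S', 'W943K']
At Kappa: gained ['D120K'] -> total ['D120K', 'K894S', 'W943K']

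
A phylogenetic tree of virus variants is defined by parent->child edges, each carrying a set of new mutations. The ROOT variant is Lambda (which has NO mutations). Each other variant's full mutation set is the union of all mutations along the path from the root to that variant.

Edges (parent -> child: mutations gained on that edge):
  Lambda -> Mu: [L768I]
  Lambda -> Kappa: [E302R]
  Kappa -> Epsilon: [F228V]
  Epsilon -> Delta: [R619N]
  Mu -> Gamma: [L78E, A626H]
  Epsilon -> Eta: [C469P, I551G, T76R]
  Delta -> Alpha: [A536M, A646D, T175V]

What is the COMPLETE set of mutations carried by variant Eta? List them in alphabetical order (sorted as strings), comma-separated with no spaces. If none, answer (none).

Answer: C469P,E302R,F228V,I551G,T76R

Derivation:
At Lambda: gained [] -> total []
At Kappa: gained ['E302R'] -> total ['E302R']
At Epsilon: gained ['F228V'] -> total ['E302R', 'F228V']
At Eta: gained ['C469P', 'I551G', 'T76R'] -> total ['C469P', 'E302R', 'F228V', 'I551G', 'T76R']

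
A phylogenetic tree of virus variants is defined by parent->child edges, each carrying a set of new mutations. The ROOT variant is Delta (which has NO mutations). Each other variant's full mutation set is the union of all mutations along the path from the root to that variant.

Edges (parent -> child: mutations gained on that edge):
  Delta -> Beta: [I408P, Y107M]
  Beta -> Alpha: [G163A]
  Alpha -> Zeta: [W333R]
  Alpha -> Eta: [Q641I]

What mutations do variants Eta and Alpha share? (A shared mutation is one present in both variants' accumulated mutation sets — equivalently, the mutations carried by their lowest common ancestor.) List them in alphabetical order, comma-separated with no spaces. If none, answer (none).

Accumulating mutations along path to Eta:
  At Delta: gained [] -> total []
  At Beta: gained ['I408P', 'Y107M'] -> total ['I408P', 'Y107M']
  At Alpha: gained ['G163A'] -> total ['G163A', 'I408P', 'Y107M']
  At Eta: gained ['Q641I'] -> total ['G163A', 'I408P', 'Q641I', 'Y107M']
Mutations(Eta) = ['G163A', 'I408P', 'Q641I', 'Y107M']
Accumulating mutations along path to Alpha:
  At Delta: gained [] -> total []
  At Beta: gained ['I408P', 'Y107M'] -> total ['I408P', 'Y107M']
  At Alpha: gained ['G163A'] -> total ['G163A', 'I408P', 'Y107M']
Mutations(Alpha) = ['G163A', 'I408P', 'Y107M']
Intersection: ['G163A', 'I408P', 'Q641I', 'Y107M'] ∩ ['G163A', 'I408P', 'Y107M'] = ['G163A', 'I408P', 'Y107M']

Answer: G163A,I408P,Y107M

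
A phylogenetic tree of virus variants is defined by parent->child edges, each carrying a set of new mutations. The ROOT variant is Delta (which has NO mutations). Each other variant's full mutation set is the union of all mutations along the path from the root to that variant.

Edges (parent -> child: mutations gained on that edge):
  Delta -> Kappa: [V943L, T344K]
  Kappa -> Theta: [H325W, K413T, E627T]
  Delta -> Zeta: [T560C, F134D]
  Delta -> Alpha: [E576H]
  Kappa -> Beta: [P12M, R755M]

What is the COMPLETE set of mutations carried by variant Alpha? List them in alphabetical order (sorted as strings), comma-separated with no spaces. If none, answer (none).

Answer: E576H

Derivation:
At Delta: gained [] -> total []
At Alpha: gained ['E576H'] -> total ['E576H']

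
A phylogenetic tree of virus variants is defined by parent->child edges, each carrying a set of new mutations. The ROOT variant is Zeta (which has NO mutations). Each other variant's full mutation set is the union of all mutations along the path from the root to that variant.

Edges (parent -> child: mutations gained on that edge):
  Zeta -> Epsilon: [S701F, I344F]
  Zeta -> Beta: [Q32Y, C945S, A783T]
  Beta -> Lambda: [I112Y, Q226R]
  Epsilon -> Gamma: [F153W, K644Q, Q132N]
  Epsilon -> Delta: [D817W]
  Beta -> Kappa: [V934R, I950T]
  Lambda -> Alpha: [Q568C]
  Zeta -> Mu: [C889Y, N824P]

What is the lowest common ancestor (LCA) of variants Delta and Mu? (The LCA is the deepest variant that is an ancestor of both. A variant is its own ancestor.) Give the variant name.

Path from root to Delta: Zeta -> Epsilon -> Delta
  ancestors of Delta: {Zeta, Epsilon, Delta}
Path from root to Mu: Zeta -> Mu
  ancestors of Mu: {Zeta, Mu}
Common ancestors: {Zeta}
Walk up from Mu: Mu (not in ancestors of Delta), Zeta (in ancestors of Delta)
Deepest common ancestor (LCA) = Zeta

Answer: Zeta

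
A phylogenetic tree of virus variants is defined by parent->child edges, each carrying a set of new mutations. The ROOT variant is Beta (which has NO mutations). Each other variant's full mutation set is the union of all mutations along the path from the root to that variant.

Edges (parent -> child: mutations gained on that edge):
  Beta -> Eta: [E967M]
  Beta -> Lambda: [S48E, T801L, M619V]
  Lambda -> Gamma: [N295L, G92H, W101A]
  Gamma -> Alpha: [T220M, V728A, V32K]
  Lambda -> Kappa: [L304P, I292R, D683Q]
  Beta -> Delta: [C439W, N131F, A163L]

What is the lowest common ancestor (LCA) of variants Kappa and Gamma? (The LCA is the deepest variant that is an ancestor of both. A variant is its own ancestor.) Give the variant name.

Answer: Lambda

Derivation:
Path from root to Kappa: Beta -> Lambda -> Kappa
  ancestors of Kappa: {Beta, Lambda, Kappa}
Path from root to Gamma: Beta -> Lambda -> Gamma
  ancestors of Gamma: {Beta, Lambda, Gamma}
Common ancestors: {Beta, Lambda}
Walk up from Gamma: Gamma (not in ancestors of Kappa), Lambda (in ancestors of Kappa), Beta (in ancestors of Kappa)
Deepest common ancestor (LCA) = Lambda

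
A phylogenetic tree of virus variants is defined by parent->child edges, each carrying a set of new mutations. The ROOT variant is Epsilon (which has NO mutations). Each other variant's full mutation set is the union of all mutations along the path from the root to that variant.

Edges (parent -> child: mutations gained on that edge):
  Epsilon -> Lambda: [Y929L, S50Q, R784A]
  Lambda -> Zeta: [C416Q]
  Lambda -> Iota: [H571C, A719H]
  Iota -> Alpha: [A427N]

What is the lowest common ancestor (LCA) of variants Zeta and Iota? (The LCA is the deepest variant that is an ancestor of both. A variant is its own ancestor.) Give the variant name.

Answer: Lambda

Derivation:
Path from root to Zeta: Epsilon -> Lambda -> Zeta
  ancestors of Zeta: {Epsilon, Lambda, Zeta}
Path from root to Iota: Epsilon -> Lambda -> Iota
  ancestors of Iota: {Epsilon, Lambda, Iota}
Common ancestors: {Epsilon, Lambda}
Walk up from Iota: Iota (not in ancestors of Zeta), Lambda (in ancestors of Zeta), Epsilon (in ancestors of Zeta)
Deepest common ancestor (LCA) = Lambda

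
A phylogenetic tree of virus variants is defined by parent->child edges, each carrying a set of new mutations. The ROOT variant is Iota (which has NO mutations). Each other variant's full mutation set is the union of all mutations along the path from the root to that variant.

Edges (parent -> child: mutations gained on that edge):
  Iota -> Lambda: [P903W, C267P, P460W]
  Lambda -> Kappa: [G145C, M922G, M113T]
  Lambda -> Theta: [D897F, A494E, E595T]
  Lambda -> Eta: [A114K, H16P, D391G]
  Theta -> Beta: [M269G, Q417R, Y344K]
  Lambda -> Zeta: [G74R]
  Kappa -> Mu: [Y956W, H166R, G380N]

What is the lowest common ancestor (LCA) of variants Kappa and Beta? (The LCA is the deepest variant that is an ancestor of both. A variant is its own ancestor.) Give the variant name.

Answer: Lambda

Derivation:
Path from root to Kappa: Iota -> Lambda -> Kappa
  ancestors of Kappa: {Iota, Lambda, Kappa}
Path from root to Beta: Iota -> Lambda -> Theta -> Beta
  ancestors of Beta: {Iota, Lambda, Theta, Beta}
Common ancestors: {Iota, Lambda}
Walk up from Beta: Beta (not in ancestors of Kappa), Theta (not in ancestors of Kappa), Lambda (in ancestors of Kappa), Iota (in ancestors of Kappa)
Deepest common ancestor (LCA) = Lambda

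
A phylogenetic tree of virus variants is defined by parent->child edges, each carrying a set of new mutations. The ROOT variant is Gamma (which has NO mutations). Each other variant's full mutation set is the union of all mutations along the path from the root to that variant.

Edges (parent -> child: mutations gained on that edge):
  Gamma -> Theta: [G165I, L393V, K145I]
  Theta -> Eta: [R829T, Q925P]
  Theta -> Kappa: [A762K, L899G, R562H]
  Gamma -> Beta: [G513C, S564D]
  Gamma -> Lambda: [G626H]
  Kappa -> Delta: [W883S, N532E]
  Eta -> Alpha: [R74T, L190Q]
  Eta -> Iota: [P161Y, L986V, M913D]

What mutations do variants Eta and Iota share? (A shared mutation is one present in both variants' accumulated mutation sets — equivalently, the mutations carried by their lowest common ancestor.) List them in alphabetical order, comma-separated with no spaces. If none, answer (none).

Accumulating mutations along path to Eta:
  At Gamma: gained [] -> total []
  At Theta: gained ['G165I', 'L393V', 'K145I'] -> total ['G165I', 'K145I', 'L393V']
  At Eta: gained ['R829T', 'Q925P'] -> total ['G165I', 'K145I', 'L393V', 'Q925P', 'R829T']
Mutations(Eta) = ['G165I', 'K145I', 'L393V', 'Q925P', 'R829T']
Accumulating mutations along path to Iota:
  At Gamma: gained [] -> total []
  At Theta: gained ['G165I', 'L393V', 'K145I'] -> total ['G165I', 'K145I', 'L393V']
  At Eta: gained ['R829T', 'Q925P'] -> total ['G165I', 'K145I', 'L393V', 'Q925P', 'R829T']
  At Iota: gained ['P161Y', 'L986V', 'M913D'] -> total ['G165I', 'K145I', 'L393V', 'L986V', 'M913D', 'P161Y', 'Q925P', 'R829T']
Mutations(Iota) = ['G165I', 'K145I', 'L393V', 'L986V', 'M913D', 'P161Y', 'Q925P', 'R829T']
Intersection: ['G165I', 'K145I', 'L393V', 'Q925P', 'R829T'] ∩ ['G165I', 'K145I', 'L393V', 'L986V', 'M913D', 'P161Y', 'Q925P', 'R829T'] = ['G165I', 'K145I', 'L393V', 'Q925P', 'R829T']

Answer: G165I,K145I,L393V,Q925P,R829T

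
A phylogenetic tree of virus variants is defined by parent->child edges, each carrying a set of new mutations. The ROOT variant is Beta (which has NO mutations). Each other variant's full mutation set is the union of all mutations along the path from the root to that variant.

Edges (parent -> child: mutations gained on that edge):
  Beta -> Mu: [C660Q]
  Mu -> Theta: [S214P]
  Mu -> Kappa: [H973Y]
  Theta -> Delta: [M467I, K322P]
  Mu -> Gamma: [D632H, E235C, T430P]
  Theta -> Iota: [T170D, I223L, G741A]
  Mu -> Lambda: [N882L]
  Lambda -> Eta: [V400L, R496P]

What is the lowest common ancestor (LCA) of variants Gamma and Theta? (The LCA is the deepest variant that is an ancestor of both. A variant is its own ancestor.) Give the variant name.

Path from root to Gamma: Beta -> Mu -> Gamma
  ancestors of Gamma: {Beta, Mu, Gamma}
Path from root to Theta: Beta -> Mu -> Theta
  ancestors of Theta: {Beta, Mu, Theta}
Common ancestors: {Beta, Mu}
Walk up from Theta: Theta (not in ancestors of Gamma), Mu (in ancestors of Gamma), Beta (in ancestors of Gamma)
Deepest common ancestor (LCA) = Mu

Answer: Mu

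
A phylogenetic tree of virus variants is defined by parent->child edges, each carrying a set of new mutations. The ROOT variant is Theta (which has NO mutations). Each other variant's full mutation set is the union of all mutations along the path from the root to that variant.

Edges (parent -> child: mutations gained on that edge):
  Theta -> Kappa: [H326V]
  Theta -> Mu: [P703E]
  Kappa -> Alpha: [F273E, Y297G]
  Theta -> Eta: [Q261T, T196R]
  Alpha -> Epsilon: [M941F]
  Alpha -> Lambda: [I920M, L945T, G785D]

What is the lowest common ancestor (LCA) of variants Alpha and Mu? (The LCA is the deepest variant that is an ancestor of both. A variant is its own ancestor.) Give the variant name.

Path from root to Alpha: Theta -> Kappa -> Alpha
  ancestors of Alpha: {Theta, Kappa, Alpha}
Path from root to Mu: Theta -> Mu
  ancestors of Mu: {Theta, Mu}
Common ancestors: {Theta}
Walk up from Mu: Mu (not in ancestors of Alpha), Theta (in ancestors of Alpha)
Deepest common ancestor (LCA) = Theta

Answer: Theta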